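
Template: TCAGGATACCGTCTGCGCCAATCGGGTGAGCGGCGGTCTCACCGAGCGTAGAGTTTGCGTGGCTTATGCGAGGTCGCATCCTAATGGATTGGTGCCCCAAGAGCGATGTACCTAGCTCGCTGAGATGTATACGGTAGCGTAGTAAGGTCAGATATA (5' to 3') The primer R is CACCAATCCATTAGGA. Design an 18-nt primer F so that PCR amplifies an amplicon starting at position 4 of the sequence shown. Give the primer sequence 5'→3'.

5'-GGATACCGTCTGCGCCAA-3'

The reverse primer's reverse complement TCCTAATGGATTGGTG matches the template at positions 79–94; the product starts at position 4.
The forward primer is identical to the top strand over positions 4–21: GGATACCGTCTGCGCCAA.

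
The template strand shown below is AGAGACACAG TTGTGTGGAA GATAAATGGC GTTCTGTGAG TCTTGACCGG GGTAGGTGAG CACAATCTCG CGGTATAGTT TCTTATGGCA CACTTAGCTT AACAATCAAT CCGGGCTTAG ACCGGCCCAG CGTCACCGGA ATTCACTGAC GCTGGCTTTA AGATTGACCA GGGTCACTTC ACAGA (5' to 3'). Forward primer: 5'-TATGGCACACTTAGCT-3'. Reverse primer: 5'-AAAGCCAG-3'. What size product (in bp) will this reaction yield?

Scanning the template, TATGGCACACTTAGCT occurs at positions 84–99; this primer anneals to the bottom strand there with its 3' end pointing downstream.
The reverse primer's reverse complement is CTGGCTTT, which matches the template at positions 152–159.
Amplicon spans positions 84–159: 76 bp.

76 bp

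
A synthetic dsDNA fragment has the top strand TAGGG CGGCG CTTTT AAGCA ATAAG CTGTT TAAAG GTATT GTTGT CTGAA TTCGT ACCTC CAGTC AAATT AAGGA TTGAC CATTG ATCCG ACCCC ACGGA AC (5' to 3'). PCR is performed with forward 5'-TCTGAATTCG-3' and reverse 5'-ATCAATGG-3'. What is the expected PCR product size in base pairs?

Forward primer TCTGAATTCG is found on the top strand at positions 45–54.
Taking the reverse complement of ATCAATGG gives CCATTGAT, found at positions 80–87 on the template; the primer anneals here to the top strand with its 3' end pointing upstream.
Product length = (reverse-primer end) − (forward-primer start) + 1 = 87 − 45 + 1 = 43 bp.

43 bp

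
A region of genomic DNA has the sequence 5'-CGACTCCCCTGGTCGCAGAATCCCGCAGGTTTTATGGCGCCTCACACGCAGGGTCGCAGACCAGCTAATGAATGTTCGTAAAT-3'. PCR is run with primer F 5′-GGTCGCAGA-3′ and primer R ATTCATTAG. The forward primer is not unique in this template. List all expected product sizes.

The forward primer GGTCGCAGA matches the top strand at positions 11–19, 52–60.
The reverse primer's reverse complement is CTAATGAAT, matching at positions 65–73.
Each forward site pairs with the reverse site to give a product ending at position 73: sizes 63, 22 bp.

63 bp, 22 bp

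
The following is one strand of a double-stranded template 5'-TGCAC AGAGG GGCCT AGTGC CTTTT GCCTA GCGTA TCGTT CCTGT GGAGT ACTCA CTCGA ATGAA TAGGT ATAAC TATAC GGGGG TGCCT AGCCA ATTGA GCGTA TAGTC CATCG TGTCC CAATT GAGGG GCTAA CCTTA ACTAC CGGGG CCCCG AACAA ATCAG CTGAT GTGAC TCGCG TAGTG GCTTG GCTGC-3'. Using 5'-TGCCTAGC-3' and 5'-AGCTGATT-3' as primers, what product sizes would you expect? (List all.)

143 bp, 82 bp

The forward primer TGCCTAGC matches the top strand at positions 25–32, 86–93.
The reverse primer's reverse complement is AATCAGCT, matching at positions 160–167.
Each forward site pairs with the reverse site to give a product ending at position 167: sizes 143, 82 bp.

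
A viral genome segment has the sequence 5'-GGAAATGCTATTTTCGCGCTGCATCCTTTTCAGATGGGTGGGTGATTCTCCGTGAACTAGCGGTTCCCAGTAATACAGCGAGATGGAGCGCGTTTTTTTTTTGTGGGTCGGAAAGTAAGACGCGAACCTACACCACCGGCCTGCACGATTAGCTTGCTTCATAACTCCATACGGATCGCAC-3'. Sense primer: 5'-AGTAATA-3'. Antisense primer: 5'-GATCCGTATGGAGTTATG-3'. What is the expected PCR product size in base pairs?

109 bp

Forward primer AGTAATA is found on the top strand at positions 69–75.
Taking the reverse complement of GATCCGTATGGAGTTATG gives CATAACTCCATACGGATC, found at positions 160–177 on the template; the primer anneals here to the top strand with its 3' end pointing upstream.
The product runs from position 69 to position 177, so its length is 177 − 69 + 1 = 109 bp.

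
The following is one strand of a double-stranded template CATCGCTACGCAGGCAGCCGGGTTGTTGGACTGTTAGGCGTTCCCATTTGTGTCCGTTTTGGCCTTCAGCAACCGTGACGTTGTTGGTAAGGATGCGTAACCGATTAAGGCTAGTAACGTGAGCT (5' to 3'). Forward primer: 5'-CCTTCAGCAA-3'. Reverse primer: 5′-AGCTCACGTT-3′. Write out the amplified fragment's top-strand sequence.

5'-CCTTCAGCAACCGTGACGTTGTTGGTAAGGATGCGTAACCGATTAAGGCTAGTAACGTGAGCT-3'

Scanning the template, CCTTCAGCAA occurs at positions 63–72; this primer anneals to the bottom strand there with its 3' end pointing downstream.
Reverse complement of the reverse primer: AACGTGAGCT. This occurs on the top strand at positions 116–125.
The product is the template from position 63 through 125 (63 bp).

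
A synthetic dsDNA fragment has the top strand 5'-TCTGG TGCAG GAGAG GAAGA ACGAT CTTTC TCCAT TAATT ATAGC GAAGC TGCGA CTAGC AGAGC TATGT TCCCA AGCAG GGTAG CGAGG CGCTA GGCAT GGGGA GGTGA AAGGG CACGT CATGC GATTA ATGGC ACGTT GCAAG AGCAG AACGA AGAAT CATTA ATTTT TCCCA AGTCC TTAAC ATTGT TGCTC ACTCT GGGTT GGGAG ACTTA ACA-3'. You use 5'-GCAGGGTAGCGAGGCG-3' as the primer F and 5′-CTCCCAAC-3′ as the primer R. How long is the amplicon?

134 bp

The forward primer matches the template at positions 77–92.
Taking the reverse complement of CTCCCAAC gives GTTGGGAG, found at positions 203–210 on the template; the primer anneals here to the top strand with its 3' end pointing upstream.
Product length = (reverse-primer end) − (forward-primer start) + 1 = 210 − 77 + 1 = 134 bp.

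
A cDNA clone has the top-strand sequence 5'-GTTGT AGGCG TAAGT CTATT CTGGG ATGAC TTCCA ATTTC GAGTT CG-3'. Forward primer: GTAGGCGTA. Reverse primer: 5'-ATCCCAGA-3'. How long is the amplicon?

24 bp

Scanning the template, GTAGGCGTA occurs at positions 4–12; this primer anneals to the bottom strand there with its 3' end pointing downstream.
Taking the reverse complement of ATCCCAGA gives TCTGGGAT, found at positions 20–27 on the template; the primer anneals here to the top strand with its 3' end pointing upstream.
The product runs from position 4 to position 27, so its length is 27 − 4 + 1 = 24 bp.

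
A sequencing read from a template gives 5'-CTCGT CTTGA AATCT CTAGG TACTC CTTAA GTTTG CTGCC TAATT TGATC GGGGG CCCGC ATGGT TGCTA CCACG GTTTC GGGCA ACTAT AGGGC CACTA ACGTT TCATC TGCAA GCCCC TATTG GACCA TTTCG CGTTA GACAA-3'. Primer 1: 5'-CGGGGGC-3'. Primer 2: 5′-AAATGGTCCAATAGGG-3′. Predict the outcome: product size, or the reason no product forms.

Yes — an 84 bp product.

Primer 1 (CGGGGGC) matches the top strand at positions 50–56; it acts as a forward primer.
Primer 2's reverse complement is CCCTATTGGACCATTT, matching the top strand at positions 118–133; it acts as a reverse primer.
The 3' ends face each other across positions 50–133, giving an 84 bp product.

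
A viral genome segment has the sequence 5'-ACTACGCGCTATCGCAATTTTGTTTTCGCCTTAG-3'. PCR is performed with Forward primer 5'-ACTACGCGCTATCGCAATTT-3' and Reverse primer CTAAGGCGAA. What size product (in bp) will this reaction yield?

34 bp

The forward primer matches the template at positions 1–20.
Taking the reverse complement of CTAAGGCGAA gives TTCGCCTTAG, found at positions 25–34 on the template; the primer anneals here to the top strand with its 3' end pointing upstream.
The product runs from position 1 to position 34, so its length is 34 − 1 + 1 = 34 bp.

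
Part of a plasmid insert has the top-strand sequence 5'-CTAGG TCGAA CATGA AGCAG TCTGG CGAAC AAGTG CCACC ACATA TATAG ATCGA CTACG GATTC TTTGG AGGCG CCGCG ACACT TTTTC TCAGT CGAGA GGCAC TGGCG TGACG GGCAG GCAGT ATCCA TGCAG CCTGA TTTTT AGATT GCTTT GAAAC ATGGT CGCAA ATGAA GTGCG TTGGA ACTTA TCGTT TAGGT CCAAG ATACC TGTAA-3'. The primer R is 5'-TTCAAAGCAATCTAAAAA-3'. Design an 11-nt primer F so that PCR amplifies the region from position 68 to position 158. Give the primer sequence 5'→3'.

5'-TGGAGGCGCCG-3'

The reverse primer's reverse complement TTTTTAGATTGCTTTGAA matches the template at positions 141–158; the product starts at position 68.
The forward primer is identical to the top strand over positions 68–78: TGGAGGCGCCG.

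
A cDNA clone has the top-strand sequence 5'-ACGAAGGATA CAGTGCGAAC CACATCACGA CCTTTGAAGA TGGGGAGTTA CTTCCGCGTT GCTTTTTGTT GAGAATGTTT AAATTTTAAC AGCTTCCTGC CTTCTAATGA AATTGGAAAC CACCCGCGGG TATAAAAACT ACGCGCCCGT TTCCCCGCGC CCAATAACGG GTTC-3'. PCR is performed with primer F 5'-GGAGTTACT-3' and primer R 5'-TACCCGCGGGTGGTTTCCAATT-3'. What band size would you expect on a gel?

89 bp

Scanning the template, GGAGTTACT occurs at positions 44–52; this primer anneals to the bottom strand there with its 3' end pointing downstream.
The reverse primer's reverse complement is AATTGGAAACCACCCGCGGGTA, which matches the template at positions 111–132.
Amplicon spans positions 44–132: 89 bp.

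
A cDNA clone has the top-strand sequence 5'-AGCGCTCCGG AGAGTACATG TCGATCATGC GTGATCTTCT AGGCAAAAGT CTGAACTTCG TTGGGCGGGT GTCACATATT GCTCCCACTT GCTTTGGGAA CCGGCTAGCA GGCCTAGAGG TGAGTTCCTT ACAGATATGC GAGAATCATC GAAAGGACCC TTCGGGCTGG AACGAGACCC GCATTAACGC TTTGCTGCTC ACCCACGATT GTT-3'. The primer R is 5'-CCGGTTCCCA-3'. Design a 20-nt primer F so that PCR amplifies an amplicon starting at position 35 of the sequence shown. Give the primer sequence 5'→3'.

5'-TCTTCTAGGCAAAAGTCTGA-3'

The reverse primer's reverse complement TGGGAACCGG matches the template at positions 95–104; the product starts at position 35.
The forward primer is identical to the top strand over positions 35–54: TCTTCTAGGCAAAAGTCTGA.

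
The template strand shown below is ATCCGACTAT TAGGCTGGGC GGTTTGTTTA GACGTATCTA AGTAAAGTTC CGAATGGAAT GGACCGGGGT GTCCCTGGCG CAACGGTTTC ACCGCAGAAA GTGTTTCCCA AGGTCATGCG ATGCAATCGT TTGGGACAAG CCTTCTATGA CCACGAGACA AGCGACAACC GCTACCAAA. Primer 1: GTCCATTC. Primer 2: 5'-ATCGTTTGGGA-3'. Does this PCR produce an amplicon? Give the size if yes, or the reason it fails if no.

Primer 1 (GTCCATTC) has reverse complement GAATGGAC, which matches the top strand at positions 57–64; primer 1 anneals to the top strand there with its 3' end pointing upstream toward position 57.
Primer 2 (ATCGTTTGGGA) matches the top strand directly at positions 126–136; it anneals to the bottom strand with its 3' end pointing downstream toward position 136.
The 3' ends diverge (primer 1 extends toward position 1, primer 2 toward position 179), so the primers never converge on a shared product.

No product — the primers' 3' ends point away from each other.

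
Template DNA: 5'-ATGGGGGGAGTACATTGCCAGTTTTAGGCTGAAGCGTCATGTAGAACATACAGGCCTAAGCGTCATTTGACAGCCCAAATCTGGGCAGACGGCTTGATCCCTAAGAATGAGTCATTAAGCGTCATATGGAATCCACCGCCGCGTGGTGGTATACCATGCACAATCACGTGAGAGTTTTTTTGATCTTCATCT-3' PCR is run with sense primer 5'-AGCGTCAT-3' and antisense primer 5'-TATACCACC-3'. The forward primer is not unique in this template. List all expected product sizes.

121 bp, 95 bp, 36 bp

The forward primer AGCGTCAT matches the top strand at positions 33–40, 59–66, 118–125.
The reverse primer's reverse complement is GGTGGTATA, matching at positions 145–153.
Each forward site pairs with the reverse site to give a product ending at position 153: sizes 121, 95, 36 bp.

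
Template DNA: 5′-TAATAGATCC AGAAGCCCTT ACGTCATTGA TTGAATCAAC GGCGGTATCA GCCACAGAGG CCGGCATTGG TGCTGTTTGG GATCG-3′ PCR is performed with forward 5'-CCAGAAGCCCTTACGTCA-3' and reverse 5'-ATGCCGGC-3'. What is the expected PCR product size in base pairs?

59 bp

Forward primer CCAGAAGCCCTTACGTCA is found on the top strand at positions 9–26.
Reverse complement of the reverse primer: GCCGGCAT. This occurs on the top strand at positions 60–67.
Product length = (reverse-primer end) − (forward-primer start) + 1 = 67 − 9 + 1 = 59 bp.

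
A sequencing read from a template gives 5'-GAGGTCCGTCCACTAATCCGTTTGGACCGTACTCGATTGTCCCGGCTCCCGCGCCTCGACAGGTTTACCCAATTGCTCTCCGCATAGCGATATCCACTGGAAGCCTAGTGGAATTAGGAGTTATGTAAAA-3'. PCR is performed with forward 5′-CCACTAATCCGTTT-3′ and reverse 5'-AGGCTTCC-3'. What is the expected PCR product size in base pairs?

97 bp

Scanning the template, CCACTAATCCGTTT occurs at positions 10–23; this primer anneals to the bottom strand there with its 3' end pointing downstream.
The reverse primer's reverse complement is GGAAGCCT, which matches the template at positions 99–106.
Product length = (reverse-primer end) − (forward-primer start) + 1 = 106 − 10 + 1 = 97 bp.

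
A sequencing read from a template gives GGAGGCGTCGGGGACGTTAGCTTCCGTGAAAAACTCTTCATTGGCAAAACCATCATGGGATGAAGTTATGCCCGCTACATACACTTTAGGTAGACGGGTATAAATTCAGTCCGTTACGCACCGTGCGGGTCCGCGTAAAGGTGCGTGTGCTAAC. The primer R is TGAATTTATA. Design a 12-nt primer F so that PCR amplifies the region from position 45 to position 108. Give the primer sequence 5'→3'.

The reverse primer's reverse complement TATAAATTCA matches the template at positions 99–108; the product starts at position 45.
The forward primer is identical to the top strand over positions 45–56: CAAAACCATCAT.

5'-CAAAACCATCAT-3'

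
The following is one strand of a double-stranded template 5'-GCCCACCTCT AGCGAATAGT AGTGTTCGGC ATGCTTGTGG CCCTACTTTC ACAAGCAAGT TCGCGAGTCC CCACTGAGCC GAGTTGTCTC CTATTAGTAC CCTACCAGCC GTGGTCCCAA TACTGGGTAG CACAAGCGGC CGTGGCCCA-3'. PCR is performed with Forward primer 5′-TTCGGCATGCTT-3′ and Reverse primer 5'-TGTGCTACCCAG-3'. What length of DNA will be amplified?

Forward primer TTCGGCATGCTT is found on the top strand at positions 25–36.
Reverse complement of the reverse primer: CTGGGTAGCACA. This occurs on the top strand at positions 123–134.
Product length = (reverse-primer end) − (forward-primer start) + 1 = 134 − 25 + 1 = 110 bp.

110 bp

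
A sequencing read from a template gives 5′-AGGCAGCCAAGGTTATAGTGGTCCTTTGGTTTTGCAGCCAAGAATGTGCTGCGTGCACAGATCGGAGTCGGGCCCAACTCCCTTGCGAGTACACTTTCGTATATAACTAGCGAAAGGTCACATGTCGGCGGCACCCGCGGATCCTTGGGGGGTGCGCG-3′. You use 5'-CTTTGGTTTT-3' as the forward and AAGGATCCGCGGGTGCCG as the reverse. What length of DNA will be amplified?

The forward primer matches the template at positions 24–33.
The reverse primer's reverse complement is CGGCACCCGCGGATCCTT, which matches the template at positions 129–146.
The product runs from position 24 to position 146, so its length is 146 − 24 + 1 = 123 bp.

123 bp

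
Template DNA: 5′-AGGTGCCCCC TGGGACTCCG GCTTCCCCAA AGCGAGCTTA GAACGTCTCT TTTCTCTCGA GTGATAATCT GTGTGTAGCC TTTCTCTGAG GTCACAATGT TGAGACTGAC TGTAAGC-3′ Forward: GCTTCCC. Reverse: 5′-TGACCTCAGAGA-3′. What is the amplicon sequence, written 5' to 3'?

5'-GCTTCCCCAAAGCGAGCTTAGAACGTCTCTTTTCTCTCGAGTGATAATCTGTGTGTAGCCTTTCTCTGAGGTCA-3'

Scanning the template, GCTTCCC occurs at positions 21–27; this primer anneals to the bottom strand there with its 3' end pointing downstream.
Reverse complement of the reverse primer: TCTCTGAGGTCA. This occurs on the top strand at positions 83–94.
The product is the template from position 21 through 94 (74 bp).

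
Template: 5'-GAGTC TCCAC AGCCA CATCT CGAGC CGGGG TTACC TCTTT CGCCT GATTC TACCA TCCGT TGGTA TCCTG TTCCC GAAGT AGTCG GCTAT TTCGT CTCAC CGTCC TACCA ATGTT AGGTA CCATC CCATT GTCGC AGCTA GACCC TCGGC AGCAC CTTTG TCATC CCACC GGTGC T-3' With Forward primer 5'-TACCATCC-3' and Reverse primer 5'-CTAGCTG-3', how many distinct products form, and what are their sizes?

Two products: 91 bp, 23 bp

The forward primer TACCATCC matches the top strand at positions 51–58, 119–126.
The reverse primer's reverse complement is CAGCTAG, matching at positions 135–141.
Each forward site pairs with the reverse site to give a product ending at position 141: sizes 91, 23 bp.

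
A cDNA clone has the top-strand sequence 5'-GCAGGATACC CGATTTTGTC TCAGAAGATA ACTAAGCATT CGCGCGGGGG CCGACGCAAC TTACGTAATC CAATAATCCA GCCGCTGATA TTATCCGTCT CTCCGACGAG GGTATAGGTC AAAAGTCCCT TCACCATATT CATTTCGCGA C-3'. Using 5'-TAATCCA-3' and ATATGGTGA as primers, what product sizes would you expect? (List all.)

The forward primer TAATCCA matches the top strand at positions 66–72, 74–80.
The reverse primer's reverse complement is TCACCATAT, matching at positions 131–139.
Each forward site pairs with the reverse site to give a product ending at position 139: sizes 74, 66 bp.

74 bp, 66 bp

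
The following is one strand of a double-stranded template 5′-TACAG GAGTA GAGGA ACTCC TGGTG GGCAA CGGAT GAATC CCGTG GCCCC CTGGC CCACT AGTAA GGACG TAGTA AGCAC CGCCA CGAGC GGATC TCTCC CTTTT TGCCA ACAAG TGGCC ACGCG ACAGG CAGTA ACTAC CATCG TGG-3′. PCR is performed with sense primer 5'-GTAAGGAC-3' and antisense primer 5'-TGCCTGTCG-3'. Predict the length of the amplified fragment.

Forward primer GTAAGGAC is found on the top strand at positions 62–69.
Taking the reverse complement of TGCCTGTCG gives CGACAGGCA, found at positions 124–132 on the template; the primer anneals here to the top strand with its 3' end pointing upstream.
The product runs from position 62 to position 132, so its length is 132 − 62 + 1 = 71 bp.

71 bp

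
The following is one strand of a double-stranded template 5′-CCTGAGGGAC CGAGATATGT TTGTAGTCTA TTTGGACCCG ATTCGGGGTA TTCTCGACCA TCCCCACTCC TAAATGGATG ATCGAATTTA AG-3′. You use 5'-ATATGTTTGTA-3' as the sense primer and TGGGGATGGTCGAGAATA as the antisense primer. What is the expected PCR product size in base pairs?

The forward primer matches the template at positions 15–25.
The reverse primer's reverse complement is TATTCTCGACCATCCCCA, which matches the template at positions 49–66.
The product runs from position 15 to position 66, so its length is 66 − 15 + 1 = 52 bp.

52 bp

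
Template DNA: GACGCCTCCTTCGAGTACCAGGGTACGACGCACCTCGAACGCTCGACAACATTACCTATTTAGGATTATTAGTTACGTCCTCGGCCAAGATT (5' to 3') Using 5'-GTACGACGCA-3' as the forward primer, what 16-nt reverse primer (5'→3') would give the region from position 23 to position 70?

5'-AATAATCCTAAATAGG-3'

The product's 3' end on the top strand is position 70.
The reverse primer anneals to the top strand over positions 55–70, i.e. to CCTATTTAGGATTATT.
Its sequence written 5'→3' is the reverse complement: AATAATCCTAAATAGG.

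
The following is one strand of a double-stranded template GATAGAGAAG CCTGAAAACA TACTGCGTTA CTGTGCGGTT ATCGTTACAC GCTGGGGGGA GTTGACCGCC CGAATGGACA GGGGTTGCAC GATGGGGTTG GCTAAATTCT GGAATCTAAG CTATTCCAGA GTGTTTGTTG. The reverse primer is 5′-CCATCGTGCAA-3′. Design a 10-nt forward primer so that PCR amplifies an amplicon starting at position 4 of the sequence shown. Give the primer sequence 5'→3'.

5'-AGAGAAGCCT-3'

The reverse primer's reverse complement TTGCACGATGG matches the template at positions 85–95; the product starts at position 4.
The forward primer is identical to the top strand over positions 4–13: AGAGAAGCCT.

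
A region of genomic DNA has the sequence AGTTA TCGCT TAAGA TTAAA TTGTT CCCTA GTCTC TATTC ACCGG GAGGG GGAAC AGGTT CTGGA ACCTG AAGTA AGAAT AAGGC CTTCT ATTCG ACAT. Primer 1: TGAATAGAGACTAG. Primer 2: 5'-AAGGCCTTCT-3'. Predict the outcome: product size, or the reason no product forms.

No product — the primers' 3' ends point away from each other.

Primer 1 (TGAATAGAGACTAG) has reverse complement CTAGTCTCTATTCA, which matches the top strand at positions 28–41; primer 1 anneals to the top strand there with its 3' end pointing upstream toward position 28.
Primer 2 (AAGGCCTTCT) matches the top strand directly at positions 81–90; it anneals to the bottom strand with its 3' end pointing downstream toward position 90.
The 3' ends diverge (primer 1 extends toward position 1, primer 2 toward position 99), so the primers never converge on a shared product.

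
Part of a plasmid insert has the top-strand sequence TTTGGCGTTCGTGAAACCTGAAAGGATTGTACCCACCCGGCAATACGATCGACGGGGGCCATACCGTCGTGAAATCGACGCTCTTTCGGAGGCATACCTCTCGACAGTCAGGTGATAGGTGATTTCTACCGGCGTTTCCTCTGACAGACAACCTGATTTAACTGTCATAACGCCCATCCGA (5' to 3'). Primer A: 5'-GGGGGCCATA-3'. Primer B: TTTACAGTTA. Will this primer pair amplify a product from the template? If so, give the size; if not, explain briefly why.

No product — primer B has no binding site in the template.

Primer B (TTTACAGTTA) does not match the top strand, and its reverse complement TAACTGTAAA does not match either.
With no annealing site for primer B, no amplification occurs.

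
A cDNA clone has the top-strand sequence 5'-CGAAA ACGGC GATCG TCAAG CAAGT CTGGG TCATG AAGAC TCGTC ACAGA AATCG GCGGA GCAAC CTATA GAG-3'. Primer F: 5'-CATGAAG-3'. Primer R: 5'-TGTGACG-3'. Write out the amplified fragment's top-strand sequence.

Forward primer CATGAAG is found on the top strand at positions 32–38.
Reverse complement of the reverse primer: CGTCACA. This occurs on the top strand at positions 42–48.
The product is the template from position 32 through 48 (17 bp).

5'-CATGAAGACTCGTCACA-3'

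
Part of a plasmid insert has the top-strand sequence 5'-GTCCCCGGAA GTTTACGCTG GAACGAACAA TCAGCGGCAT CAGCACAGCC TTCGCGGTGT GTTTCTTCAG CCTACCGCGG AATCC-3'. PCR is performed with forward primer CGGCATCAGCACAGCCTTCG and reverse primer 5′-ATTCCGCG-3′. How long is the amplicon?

The forward primer matches the template at positions 35–54.
Taking the reverse complement of ATTCCGCG gives CGCGGAAT, found at positions 76–83 on the template; the primer anneals here to the top strand with its 3' end pointing upstream.
Product length = (reverse-primer end) − (forward-primer start) + 1 = 83 − 35 + 1 = 49 bp.

49 bp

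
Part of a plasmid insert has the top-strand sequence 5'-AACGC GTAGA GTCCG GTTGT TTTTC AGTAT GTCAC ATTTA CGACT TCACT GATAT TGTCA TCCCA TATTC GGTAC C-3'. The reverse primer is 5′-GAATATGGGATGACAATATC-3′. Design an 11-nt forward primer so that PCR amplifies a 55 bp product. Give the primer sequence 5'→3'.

5'-GTTGTTTTTCA-3'

The reverse primer's reverse complement GATATTGTCATCCCATATTC matches the template at positions 51–70, so the product ends at position 70.
A 55 bp product then starts at position 70 − 55 + 1 = 16.
The forward primer is identical to the top strand there: GTTGTTTTTCA.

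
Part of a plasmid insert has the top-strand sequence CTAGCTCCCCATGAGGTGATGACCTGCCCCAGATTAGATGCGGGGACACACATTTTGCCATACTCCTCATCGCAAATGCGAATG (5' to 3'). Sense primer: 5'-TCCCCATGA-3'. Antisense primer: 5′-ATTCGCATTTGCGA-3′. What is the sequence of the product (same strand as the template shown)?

Forward primer TCCCCATGA is found on the top strand at positions 6–14.
The reverse primer's reverse complement is TCGCAAATGCGAAT, which matches the template at positions 70–83.
The product is the template from position 6 through 83 (78 bp).

5'-TCCCCATGAGGTGATGACCTGCCCCAGATTAGATGCGGGGACACACATTTTGCCATACTCCTCATCGCAAATGCGAAT-3'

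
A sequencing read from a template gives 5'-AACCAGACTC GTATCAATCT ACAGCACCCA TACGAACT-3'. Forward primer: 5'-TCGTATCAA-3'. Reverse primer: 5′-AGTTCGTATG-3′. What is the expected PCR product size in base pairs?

30 bp

Scanning the template, TCGTATCAA occurs at positions 9–17; this primer anneals to the bottom strand there with its 3' end pointing downstream.
The reverse primer's reverse complement is CATACGAACT, which matches the template at positions 29–38.
The product runs from position 9 to position 38, so its length is 38 − 9 + 1 = 30 bp.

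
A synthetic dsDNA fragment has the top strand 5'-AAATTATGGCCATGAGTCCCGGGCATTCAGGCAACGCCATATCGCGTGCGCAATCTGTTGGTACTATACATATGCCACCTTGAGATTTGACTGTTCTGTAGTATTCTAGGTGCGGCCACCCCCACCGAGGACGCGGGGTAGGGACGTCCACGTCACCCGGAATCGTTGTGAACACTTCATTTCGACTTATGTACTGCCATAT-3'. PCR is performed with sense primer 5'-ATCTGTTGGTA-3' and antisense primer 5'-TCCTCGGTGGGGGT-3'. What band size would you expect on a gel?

Scanning the template, ATCTGTTGGTA occurs at positions 53–63; this primer anneals to the bottom strand there with its 3' end pointing downstream.
The reverse primer's reverse complement is ACCCCCACCGAGGA, which matches the template at positions 118–131.
Amplicon spans positions 53–131: 79 bp.

79 bp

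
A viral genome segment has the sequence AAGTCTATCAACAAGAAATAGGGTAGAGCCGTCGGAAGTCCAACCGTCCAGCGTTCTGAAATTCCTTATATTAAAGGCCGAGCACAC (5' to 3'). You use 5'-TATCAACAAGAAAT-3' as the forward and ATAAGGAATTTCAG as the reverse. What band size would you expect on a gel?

64 bp

The forward primer matches the template at positions 6–19.
The reverse primer's reverse complement is CTGAAATTCCTTAT, which matches the template at positions 56–69.
Product length = (reverse-primer end) − (forward-primer start) + 1 = 69 − 6 + 1 = 64 bp.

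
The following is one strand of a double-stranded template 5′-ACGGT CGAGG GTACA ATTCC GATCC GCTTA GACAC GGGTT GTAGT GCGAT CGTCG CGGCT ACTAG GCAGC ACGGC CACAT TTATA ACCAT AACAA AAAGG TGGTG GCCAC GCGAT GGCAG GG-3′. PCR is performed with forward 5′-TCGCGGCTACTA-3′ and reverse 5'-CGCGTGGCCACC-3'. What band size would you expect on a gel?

61 bp

The forward primer matches the template at positions 53–64.
Reverse complement of the reverse primer: GGTGGCCACGCG. This occurs on the top strand at positions 102–113.
Product length = (reverse-primer end) − (forward-primer start) + 1 = 113 − 53 + 1 = 61 bp.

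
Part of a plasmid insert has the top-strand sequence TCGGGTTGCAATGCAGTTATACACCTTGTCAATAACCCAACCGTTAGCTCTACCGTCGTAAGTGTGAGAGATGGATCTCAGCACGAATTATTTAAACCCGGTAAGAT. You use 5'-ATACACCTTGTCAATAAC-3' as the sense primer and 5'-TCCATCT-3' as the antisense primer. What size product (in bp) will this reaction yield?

Forward primer ATACACCTTGTCAATAAC is found on the top strand at positions 19–36.
Taking the reverse complement of TCCATCT gives AGATGGA, found at positions 69–75 on the template; the primer anneals here to the top strand with its 3' end pointing upstream.
Amplicon spans positions 19–75: 57 bp.

57 bp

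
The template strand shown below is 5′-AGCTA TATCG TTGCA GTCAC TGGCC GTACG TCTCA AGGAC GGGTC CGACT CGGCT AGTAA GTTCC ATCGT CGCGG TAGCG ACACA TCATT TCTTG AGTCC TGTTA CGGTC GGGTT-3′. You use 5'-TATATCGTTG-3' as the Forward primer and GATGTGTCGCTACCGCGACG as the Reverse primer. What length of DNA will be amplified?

84 bp

Scanning the template, TATATCGTTG occurs at positions 4–13; this primer anneals to the bottom strand there with its 3' end pointing downstream.
Reverse complement of the reverse primer: CGTCGCGGTAGCGACACATC. This occurs on the top strand at positions 68–87.
Product length = (reverse-primer end) − (forward-primer start) + 1 = 87 − 4 + 1 = 84 bp.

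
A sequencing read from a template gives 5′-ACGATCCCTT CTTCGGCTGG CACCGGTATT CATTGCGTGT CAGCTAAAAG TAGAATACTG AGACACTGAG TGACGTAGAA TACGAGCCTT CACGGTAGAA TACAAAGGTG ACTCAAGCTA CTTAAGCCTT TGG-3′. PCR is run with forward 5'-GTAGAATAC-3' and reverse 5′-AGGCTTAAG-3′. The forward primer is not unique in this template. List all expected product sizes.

80 bp, 55 bp, 35 bp

The forward primer GTAGAATAC matches the top strand at positions 50–58, 75–83, 95–103.
The reverse primer's reverse complement is CTTAAGCCT, matching at positions 121–129.
Each forward site pairs with the reverse site to give a product ending at position 129: sizes 80, 55, 35 bp.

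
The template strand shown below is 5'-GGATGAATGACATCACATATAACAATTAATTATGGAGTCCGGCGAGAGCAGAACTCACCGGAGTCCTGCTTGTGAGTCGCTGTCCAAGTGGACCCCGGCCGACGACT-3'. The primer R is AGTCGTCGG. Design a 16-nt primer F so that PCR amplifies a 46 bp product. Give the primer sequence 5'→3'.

The reverse primer's reverse complement CCGACGACT matches the template at positions 99–107, so the product ends at position 107.
A 46 bp product then starts at position 107 − 46 + 1 = 62.
The forward primer is identical to the top strand there: AGTCCTGCTTGTGAGT.

5'-AGTCCTGCTTGTGAGT-3'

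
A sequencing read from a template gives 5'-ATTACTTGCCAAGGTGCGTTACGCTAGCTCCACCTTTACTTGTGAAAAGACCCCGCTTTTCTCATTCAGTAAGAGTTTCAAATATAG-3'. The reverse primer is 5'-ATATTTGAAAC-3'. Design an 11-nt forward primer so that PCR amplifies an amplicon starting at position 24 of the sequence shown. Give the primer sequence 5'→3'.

The reverse primer's reverse complement GTTTCAAATAT matches the template at positions 75–85; the product starts at position 24.
The forward primer is identical to the top strand over positions 24–34: CTAGCTCCACC.

5'-CTAGCTCCACC-3'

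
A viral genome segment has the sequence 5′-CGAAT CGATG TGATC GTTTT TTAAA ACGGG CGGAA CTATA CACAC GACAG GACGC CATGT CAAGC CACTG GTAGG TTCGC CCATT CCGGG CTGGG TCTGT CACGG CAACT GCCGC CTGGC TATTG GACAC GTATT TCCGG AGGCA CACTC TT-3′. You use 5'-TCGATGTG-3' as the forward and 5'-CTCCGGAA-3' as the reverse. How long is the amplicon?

138 bp

Forward primer TCGATGTG is found on the top strand at positions 5–12.
Taking the reverse complement of CTCCGGAA gives TTCCGGAG, found at positions 135–142 on the template; the primer anneals here to the top strand with its 3' end pointing upstream.
Amplicon spans positions 5–142: 138 bp.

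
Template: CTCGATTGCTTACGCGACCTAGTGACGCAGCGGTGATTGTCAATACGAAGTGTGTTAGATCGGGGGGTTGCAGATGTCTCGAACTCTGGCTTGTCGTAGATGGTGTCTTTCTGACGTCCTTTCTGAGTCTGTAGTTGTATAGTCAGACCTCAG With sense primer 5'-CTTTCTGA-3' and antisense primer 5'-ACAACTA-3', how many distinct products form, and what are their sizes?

Two products: 32 bp, 20 bp

The forward primer CTTTCTGA matches the top strand at positions 107–114, 119–126.
The reverse primer's reverse complement is TAGTTGT, matching at positions 132–138.
Each forward site pairs with the reverse site to give a product ending at position 138: sizes 32, 20 bp.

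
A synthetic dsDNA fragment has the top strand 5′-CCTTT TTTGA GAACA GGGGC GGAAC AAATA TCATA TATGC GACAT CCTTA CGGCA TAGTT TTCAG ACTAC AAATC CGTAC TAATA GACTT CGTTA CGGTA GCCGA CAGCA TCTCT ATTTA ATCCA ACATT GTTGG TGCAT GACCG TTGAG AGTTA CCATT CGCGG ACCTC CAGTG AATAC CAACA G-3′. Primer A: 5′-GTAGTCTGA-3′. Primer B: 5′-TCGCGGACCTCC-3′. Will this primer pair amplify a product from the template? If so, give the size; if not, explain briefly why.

No product — the primers' 3' ends point away from each other.

Primer A (GTAGTCTGA) has reverse complement TCAGACTAC, which matches the top strand at positions 62–70; primer A anneals to the top strand there with its 3' end pointing upstream toward position 62.
Primer B (TCGCGGACCTCC) matches the top strand directly at positions 160–171; it anneals to the bottom strand with its 3' end pointing downstream toward position 171.
The 3' ends diverge (primer A extends toward position 1, primer B toward position 186), so the primers never converge on a shared product.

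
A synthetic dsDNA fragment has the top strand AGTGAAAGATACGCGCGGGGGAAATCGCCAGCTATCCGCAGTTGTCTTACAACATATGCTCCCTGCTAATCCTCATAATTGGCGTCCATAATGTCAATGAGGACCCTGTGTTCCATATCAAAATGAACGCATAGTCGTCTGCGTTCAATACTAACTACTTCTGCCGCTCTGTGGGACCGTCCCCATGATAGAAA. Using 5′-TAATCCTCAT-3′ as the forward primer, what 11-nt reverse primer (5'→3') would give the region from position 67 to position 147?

5'-TGAACGCAGAC-3'

The product's 3' end on the top strand is position 147.
The reverse primer anneals to the top strand over positions 137–147, i.e. to GTCTGCGTTCA.
Its sequence written 5'→3' is the reverse complement: TGAACGCAGAC.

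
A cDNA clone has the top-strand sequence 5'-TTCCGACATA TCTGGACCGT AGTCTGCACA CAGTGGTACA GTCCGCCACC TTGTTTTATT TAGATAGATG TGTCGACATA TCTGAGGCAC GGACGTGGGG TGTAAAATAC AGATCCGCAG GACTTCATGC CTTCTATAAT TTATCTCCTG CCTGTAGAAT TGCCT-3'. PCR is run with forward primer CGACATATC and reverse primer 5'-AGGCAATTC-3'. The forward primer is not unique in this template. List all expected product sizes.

162 bp, 92 bp

The forward primer CGACATATC matches the top strand at positions 4–12, 74–82.
The reverse primer's reverse complement is GAATTGCCT, matching at positions 157–165.
Each forward site pairs with the reverse site to give a product ending at position 165: sizes 162, 92 bp.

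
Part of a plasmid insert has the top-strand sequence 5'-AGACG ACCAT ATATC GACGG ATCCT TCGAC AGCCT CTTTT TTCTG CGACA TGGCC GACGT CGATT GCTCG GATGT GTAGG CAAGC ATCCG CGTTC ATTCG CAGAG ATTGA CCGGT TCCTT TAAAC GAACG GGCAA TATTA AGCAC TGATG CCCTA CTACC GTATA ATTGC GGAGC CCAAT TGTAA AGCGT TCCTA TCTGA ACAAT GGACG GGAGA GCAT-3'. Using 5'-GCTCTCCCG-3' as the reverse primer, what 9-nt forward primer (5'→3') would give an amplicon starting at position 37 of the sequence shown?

The reverse primer's reverse complement CGGGAGAGC matches the template at positions 209–217; the product starts at position 37.
The forward primer is identical to the top strand over positions 37–45: TTTTTTCTG.

5'-TTTTTTCTG-3'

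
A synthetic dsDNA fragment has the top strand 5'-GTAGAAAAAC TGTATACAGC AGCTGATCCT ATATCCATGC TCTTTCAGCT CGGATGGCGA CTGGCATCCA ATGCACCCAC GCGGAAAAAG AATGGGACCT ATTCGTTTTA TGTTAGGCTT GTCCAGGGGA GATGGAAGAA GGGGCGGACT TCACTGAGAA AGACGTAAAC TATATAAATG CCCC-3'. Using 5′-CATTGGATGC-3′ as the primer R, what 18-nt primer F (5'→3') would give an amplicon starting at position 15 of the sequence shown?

5'-TACAGCAGCTGATCCTAT-3'

The reverse primer's reverse complement GCATCCAATG matches the template at positions 64–73; the product starts at position 15.
The forward primer is identical to the top strand over positions 15–32: TACAGCAGCTGATCCTAT.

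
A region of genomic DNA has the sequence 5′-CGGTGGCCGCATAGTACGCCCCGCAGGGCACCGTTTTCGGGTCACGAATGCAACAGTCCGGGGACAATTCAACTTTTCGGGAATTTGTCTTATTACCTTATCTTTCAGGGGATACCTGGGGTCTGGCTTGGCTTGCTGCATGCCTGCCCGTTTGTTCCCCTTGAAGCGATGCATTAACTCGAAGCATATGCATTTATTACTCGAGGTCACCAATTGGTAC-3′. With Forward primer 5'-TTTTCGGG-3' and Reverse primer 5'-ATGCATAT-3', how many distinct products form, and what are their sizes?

The forward primer TTTTCGGG matches the top strand at positions 34–41, 74–81.
The reverse primer's reverse complement is ATATGCAT, matching at positions 186–193.
Each forward site pairs with the reverse site to give a product ending at position 193: sizes 160, 120 bp.

Two products: 160 bp, 120 bp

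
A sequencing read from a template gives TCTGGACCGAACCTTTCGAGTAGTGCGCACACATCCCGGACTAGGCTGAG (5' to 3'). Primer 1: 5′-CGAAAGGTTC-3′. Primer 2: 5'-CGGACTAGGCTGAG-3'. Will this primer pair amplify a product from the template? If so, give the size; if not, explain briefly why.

No product — the primers' 3' ends point away from each other.

Primer 1 (CGAAAGGTTC) has reverse complement GAACCTTTCG, which matches the top strand at positions 9–18; primer 1 anneals to the top strand there with its 3' end pointing upstream toward position 9.
Primer 2 (CGGACTAGGCTGAG) matches the top strand directly at positions 37–50; it anneals to the bottom strand with its 3' end pointing downstream toward position 50.
The 3' ends diverge (primer 1 extends toward position 1, primer 2 toward position 50), so the primers never converge on a shared product.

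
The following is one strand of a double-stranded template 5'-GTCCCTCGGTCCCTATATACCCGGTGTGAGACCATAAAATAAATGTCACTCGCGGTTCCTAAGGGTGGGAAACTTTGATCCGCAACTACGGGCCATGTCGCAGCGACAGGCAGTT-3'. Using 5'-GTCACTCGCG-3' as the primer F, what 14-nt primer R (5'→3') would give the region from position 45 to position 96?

5'-ATGGCCCGTAGTTG-3'

The product's 3' end on the top strand is position 96.
The reverse primer anneals to the top strand over positions 83–96, i.e. to CAACTACGGGCCAT.
Its sequence written 5'→3' is the reverse complement: ATGGCCCGTAGTTG.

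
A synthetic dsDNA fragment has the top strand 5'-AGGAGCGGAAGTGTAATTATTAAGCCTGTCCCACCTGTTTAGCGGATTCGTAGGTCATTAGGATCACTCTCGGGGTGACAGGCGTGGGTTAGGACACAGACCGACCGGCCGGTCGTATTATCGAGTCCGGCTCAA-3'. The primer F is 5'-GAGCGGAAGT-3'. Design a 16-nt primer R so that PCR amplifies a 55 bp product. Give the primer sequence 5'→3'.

5'-TGACCTACGAATCCGC-3'

The forward primer binds at positions 3–12, so a 55 bp product ends at position 3 + 55 − 1 = 57.
The reverse primer anneals to the top strand over positions 42–57, i.e. to GCGGATTCGTAGGTCA.
Its sequence written 5'→3' is the reverse complement: TGACCTACGAATCCGC.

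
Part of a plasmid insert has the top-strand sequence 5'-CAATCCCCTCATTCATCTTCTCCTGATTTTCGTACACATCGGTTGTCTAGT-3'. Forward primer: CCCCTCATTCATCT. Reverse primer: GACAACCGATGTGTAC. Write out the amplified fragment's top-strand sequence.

5'-CCCCTCATTCATCTTCTCCTGATTTTCGTACACATCGGTTGTC-3'

Forward primer CCCCTCATTCATCT is found on the top strand at positions 5–18.
Reverse complement of the reverse primer: GTACACATCGGTTGTC. This occurs on the top strand at positions 32–47.
The product is the template from position 5 through 47 (43 bp).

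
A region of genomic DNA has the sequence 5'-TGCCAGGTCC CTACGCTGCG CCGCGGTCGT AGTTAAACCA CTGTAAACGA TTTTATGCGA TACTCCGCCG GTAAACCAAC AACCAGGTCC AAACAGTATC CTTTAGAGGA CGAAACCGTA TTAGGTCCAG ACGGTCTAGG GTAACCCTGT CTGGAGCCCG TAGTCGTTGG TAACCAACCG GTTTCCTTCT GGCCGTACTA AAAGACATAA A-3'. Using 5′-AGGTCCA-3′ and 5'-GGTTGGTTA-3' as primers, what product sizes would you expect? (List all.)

The forward primer AGGTCCA matches the top strand at positions 85–91, 123–129.
The reverse primer's reverse complement is TAACCAACC, matching at positions 171–179.
Each forward site pairs with the reverse site to give a product ending at position 179: sizes 95, 57 bp.

95 bp, 57 bp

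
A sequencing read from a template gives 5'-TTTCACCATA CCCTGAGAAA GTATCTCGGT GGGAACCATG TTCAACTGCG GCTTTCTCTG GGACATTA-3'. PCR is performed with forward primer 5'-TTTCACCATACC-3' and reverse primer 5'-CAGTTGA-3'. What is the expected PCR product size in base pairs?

48 bp

Forward primer TTTCACCATACC is found on the top strand at positions 1–12.
The reverse primer's reverse complement is TCAACTG, which matches the template at positions 42–48.
Amplicon spans positions 1–48: 48 bp.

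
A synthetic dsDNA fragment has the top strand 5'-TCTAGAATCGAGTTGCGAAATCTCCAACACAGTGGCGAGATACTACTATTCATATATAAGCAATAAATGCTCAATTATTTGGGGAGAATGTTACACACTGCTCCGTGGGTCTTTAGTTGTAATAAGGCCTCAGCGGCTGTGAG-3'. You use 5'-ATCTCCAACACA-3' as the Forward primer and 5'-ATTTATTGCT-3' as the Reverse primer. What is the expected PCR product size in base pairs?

Scanning the template, ATCTCCAACACA occurs at positions 20–31; this primer anneals to the bottom strand there with its 3' end pointing downstream.
The reverse primer's reverse complement is AGCAATAAAT, which matches the template at positions 59–68.
The product runs from position 20 to position 68, so its length is 68 − 20 + 1 = 49 bp.

49 bp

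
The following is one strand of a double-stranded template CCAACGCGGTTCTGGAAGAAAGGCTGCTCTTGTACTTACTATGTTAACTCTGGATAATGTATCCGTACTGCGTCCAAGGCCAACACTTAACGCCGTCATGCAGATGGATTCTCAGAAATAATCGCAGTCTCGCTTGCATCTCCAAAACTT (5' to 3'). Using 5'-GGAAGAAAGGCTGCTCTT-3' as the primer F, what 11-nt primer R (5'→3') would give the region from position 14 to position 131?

5'-GAGACTGCGAT-3'

The product's 3' end on the top strand is position 131.
The reverse primer anneals to the top strand over positions 121–131, i.e. to ATCGCAGTCTC.
Its sequence written 5'→3' is the reverse complement: GAGACTGCGAT.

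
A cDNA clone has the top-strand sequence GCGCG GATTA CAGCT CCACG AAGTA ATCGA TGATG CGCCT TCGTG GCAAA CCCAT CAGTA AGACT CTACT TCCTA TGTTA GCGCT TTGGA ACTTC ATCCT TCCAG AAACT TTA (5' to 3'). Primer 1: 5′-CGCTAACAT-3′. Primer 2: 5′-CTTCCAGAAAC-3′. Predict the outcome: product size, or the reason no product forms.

Primer 1 (CGCTAACAT) has reverse complement ATGTTAGCG, which matches the top strand at positions 75–83; primer 1 anneals to the top strand there with its 3' end pointing upstream toward position 75.
Primer 2 (CTTCCAGAAAC) matches the top strand directly at positions 99–109; it anneals to the bottom strand with its 3' end pointing downstream toward position 109.
The 3' ends diverge (primer 1 extends toward position 1, primer 2 toward position 113), so the primers never converge on a shared product.

No product — the primers' 3' ends point away from each other.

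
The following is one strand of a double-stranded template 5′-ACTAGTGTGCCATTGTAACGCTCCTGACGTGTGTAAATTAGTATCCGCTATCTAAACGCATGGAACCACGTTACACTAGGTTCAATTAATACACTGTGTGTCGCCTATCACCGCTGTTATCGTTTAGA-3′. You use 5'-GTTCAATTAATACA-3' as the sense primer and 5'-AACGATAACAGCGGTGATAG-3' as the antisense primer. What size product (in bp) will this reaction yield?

Forward primer GTTCAATTAATACA is found on the top strand at positions 80–93.
Taking the reverse complement of AACGATAACAGCGGTGATAG gives CTATCACCGCTGTTATCGTT, found at positions 105–124 on the template; the primer anneals here to the top strand with its 3' end pointing upstream.
Product length = (reverse-primer end) − (forward-primer start) + 1 = 124 − 80 + 1 = 45 bp.

45 bp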